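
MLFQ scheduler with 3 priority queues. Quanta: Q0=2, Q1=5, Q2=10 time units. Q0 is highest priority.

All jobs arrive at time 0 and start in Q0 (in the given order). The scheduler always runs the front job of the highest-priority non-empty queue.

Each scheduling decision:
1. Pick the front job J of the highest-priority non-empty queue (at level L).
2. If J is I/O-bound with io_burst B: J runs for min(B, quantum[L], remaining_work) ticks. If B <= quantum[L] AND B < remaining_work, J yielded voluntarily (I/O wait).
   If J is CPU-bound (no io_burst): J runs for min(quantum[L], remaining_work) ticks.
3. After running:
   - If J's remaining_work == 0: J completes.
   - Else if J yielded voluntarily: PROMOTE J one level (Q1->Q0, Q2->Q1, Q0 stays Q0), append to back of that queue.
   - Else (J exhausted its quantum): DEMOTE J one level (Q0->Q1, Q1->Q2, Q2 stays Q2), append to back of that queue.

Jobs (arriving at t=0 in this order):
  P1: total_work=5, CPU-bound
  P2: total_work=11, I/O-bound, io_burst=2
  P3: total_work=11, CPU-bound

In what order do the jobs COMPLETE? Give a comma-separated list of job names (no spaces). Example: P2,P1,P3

Answer: P2,P1,P3

Derivation:
t=0-2: P1@Q0 runs 2, rem=3, quantum used, demote→Q1. Q0=[P2,P3] Q1=[P1] Q2=[]
t=2-4: P2@Q0 runs 2, rem=9, I/O yield, promote→Q0. Q0=[P3,P2] Q1=[P1] Q2=[]
t=4-6: P3@Q0 runs 2, rem=9, quantum used, demote→Q1. Q0=[P2] Q1=[P1,P3] Q2=[]
t=6-8: P2@Q0 runs 2, rem=7, I/O yield, promote→Q0. Q0=[P2] Q1=[P1,P3] Q2=[]
t=8-10: P2@Q0 runs 2, rem=5, I/O yield, promote→Q0. Q0=[P2] Q1=[P1,P3] Q2=[]
t=10-12: P2@Q0 runs 2, rem=3, I/O yield, promote→Q0. Q0=[P2] Q1=[P1,P3] Q2=[]
t=12-14: P2@Q0 runs 2, rem=1, I/O yield, promote→Q0. Q0=[P2] Q1=[P1,P3] Q2=[]
t=14-15: P2@Q0 runs 1, rem=0, completes. Q0=[] Q1=[P1,P3] Q2=[]
t=15-18: P1@Q1 runs 3, rem=0, completes. Q0=[] Q1=[P3] Q2=[]
t=18-23: P3@Q1 runs 5, rem=4, quantum used, demote→Q2. Q0=[] Q1=[] Q2=[P3]
t=23-27: P3@Q2 runs 4, rem=0, completes. Q0=[] Q1=[] Q2=[]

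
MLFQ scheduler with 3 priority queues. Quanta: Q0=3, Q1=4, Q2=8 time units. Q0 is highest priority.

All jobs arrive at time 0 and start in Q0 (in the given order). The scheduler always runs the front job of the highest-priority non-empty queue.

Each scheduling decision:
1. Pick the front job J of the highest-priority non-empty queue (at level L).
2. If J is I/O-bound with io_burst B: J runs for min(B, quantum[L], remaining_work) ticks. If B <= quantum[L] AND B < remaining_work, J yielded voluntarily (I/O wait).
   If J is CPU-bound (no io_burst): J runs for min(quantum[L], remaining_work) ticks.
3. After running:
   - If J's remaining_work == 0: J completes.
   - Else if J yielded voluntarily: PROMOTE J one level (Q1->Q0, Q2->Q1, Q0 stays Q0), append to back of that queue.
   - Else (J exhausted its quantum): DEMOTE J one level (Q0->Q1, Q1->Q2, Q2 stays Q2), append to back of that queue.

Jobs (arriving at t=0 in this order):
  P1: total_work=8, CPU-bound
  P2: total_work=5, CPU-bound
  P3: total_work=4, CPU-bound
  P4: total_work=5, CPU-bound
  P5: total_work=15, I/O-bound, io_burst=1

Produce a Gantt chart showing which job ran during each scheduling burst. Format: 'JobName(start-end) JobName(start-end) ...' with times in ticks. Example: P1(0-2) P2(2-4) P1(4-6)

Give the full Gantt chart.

Answer: P1(0-3) P2(3-6) P3(6-9) P4(9-12) P5(12-13) P5(13-14) P5(14-15) P5(15-16) P5(16-17) P5(17-18) P5(18-19) P5(19-20) P5(20-21) P5(21-22) P5(22-23) P5(23-24) P5(24-25) P5(25-26) P5(26-27) P1(27-31) P2(31-33) P3(33-34) P4(34-36) P1(36-37)

Derivation:
t=0-3: P1@Q0 runs 3, rem=5, quantum used, demote→Q1. Q0=[P2,P3,P4,P5] Q1=[P1] Q2=[]
t=3-6: P2@Q0 runs 3, rem=2, quantum used, demote→Q1. Q0=[P3,P4,P5] Q1=[P1,P2] Q2=[]
t=6-9: P3@Q0 runs 3, rem=1, quantum used, demote→Q1. Q0=[P4,P5] Q1=[P1,P2,P3] Q2=[]
t=9-12: P4@Q0 runs 3, rem=2, quantum used, demote→Q1. Q0=[P5] Q1=[P1,P2,P3,P4] Q2=[]
t=12-13: P5@Q0 runs 1, rem=14, I/O yield, promote→Q0. Q0=[P5] Q1=[P1,P2,P3,P4] Q2=[]
t=13-14: P5@Q0 runs 1, rem=13, I/O yield, promote→Q0. Q0=[P5] Q1=[P1,P2,P3,P4] Q2=[]
t=14-15: P5@Q0 runs 1, rem=12, I/O yield, promote→Q0. Q0=[P5] Q1=[P1,P2,P3,P4] Q2=[]
t=15-16: P5@Q0 runs 1, rem=11, I/O yield, promote→Q0. Q0=[P5] Q1=[P1,P2,P3,P4] Q2=[]
t=16-17: P5@Q0 runs 1, rem=10, I/O yield, promote→Q0. Q0=[P5] Q1=[P1,P2,P3,P4] Q2=[]
t=17-18: P5@Q0 runs 1, rem=9, I/O yield, promote→Q0. Q0=[P5] Q1=[P1,P2,P3,P4] Q2=[]
t=18-19: P5@Q0 runs 1, rem=8, I/O yield, promote→Q0. Q0=[P5] Q1=[P1,P2,P3,P4] Q2=[]
t=19-20: P5@Q0 runs 1, rem=7, I/O yield, promote→Q0. Q0=[P5] Q1=[P1,P2,P3,P4] Q2=[]
t=20-21: P5@Q0 runs 1, rem=6, I/O yield, promote→Q0. Q0=[P5] Q1=[P1,P2,P3,P4] Q2=[]
t=21-22: P5@Q0 runs 1, rem=5, I/O yield, promote→Q0. Q0=[P5] Q1=[P1,P2,P3,P4] Q2=[]
t=22-23: P5@Q0 runs 1, rem=4, I/O yield, promote→Q0. Q0=[P5] Q1=[P1,P2,P3,P4] Q2=[]
t=23-24: P5@Q0 runs 1, rem=3, I/O yield, promote→Q0. Q0=[P5] Q1=[P1,P2,P3,P4] Q2=[]
t=24-25: P5@Q0 runs 1, rem=2, I/O yield, promote→Q0. Q0=[P5] Q1=[P1,P2,P3,P4] Q2=[]
t=25-26: P5@Q0 runs 1, rem=1, I/O yield, promote→Q0. Q0=[P5] Q1=[P1,P2,P3,P4] Q2=[]
t=26-27: P5@Q0 runs 1, rem=0, completes. Q0=[] Q1=[P1,P2,P3,P4] Q2=[]
t=27-31: P1@Q1 runs 4, rem=1, quantum used, demote→Q2. Q0=[] Q1=[P2,P3,P4] Q2=[P1]
t=31-33: P2@Q1 runs 2, rem=0, completes. Q0=[] Q1=[P3,P4] Q2=[P1]
t=33-34: P3@Q1 runs 1, rem=0, completes. Q0=[] Q1=[P4] Q2=[P1]
t=34-36: P4@Q1 runs 2, rem=0, completes. Q0=[] Q1=[] Q2=[P1]
t=36-37: P1@Q2 runs 1, rem=0, completes. Q0=[] Q1=[] Q2=[]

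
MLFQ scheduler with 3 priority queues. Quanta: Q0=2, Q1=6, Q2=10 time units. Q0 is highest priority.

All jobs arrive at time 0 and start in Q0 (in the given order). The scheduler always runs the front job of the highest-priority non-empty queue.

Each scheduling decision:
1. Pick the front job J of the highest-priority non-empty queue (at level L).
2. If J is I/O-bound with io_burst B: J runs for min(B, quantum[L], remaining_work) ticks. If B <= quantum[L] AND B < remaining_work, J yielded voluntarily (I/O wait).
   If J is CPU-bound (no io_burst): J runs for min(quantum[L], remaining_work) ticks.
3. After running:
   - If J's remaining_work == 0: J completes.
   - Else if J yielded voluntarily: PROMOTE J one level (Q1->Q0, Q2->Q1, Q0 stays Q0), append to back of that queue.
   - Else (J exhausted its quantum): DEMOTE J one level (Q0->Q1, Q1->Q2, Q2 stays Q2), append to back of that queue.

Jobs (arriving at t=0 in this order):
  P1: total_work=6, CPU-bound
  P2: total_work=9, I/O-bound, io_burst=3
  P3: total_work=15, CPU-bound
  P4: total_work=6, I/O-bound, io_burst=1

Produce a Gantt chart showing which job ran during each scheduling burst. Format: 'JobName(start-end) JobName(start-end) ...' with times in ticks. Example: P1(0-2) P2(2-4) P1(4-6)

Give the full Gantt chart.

Answer: P1(0-2) P2(2-4) P3(4-6) P4(6-7) P4(7-8) P4(8-9) P4(9-10) P4(10-11) P4(11-12) P1(12-16) P2(16-19) P2(19-21) P3(21-27) P2(27-29) P3(29-36)

Derivation:
t=0-2: P1@Q0 runs 2, rem=4, quantum used, demote→Q1. Q0=[P2,P3,P4] Q1=[P1] Q2=[]
t=2-4: P2@Q0 runs 2, rem=7, quantum used, demote→Q1. Q0=[P3,P4] Q1=[P1,P2] Q2=[]
t=4-6: P3@Q0 runs 2, rem=13, quantum used, demote→Q1. Q0=[P4] Q1=[P1,P2,P3] Q2=[]
t=6-7: P4@Q0 runs 1, rem=5, I/O yield, promote→Q0. Q0=[P4] Q1=[P1,P2,P3] Q2=[]
t=7-8: P4@Q0 runs 1, rem=4, I/O yield, promote→Q0. Q0=[P4] Q1=[P1,P2,P3] Q2=[]
t=8-9: P4@Q0 runs 1, rem=3, I/O yield, promote→Q0. Q0=[P4] Q1=[P1,P2,P3] Q2=[]
t=9-10: P4@Q0 runs 1, rem=2, I/O yield, promote→Q0. Q0=[P4] Q1=[P1,P2,P3] Q2=[]
t=10-11: P4@Q0 runs 1, rem=1, I/O yield, promote→Q0. Q0=[P4] Q1=[P1,P2,P3] Q2=[]
t=11-12: P4@Q0 runs 1, rem=0, completes. Q0=[] Q1=[P1,P2,P3] Q2=[]
t=12-16: P1@Q1 runs 4, rem=0, completes. Q0=[] Q1=[P2,P3] Q2=[]
t=16-19: P2@Q1 runs 3, rem=4, I/O yield, promote→Q0. Q0=[P2] Q1=[P3] Q2=[]
t=19-21: P2@Q0 runs 2, rem=2, quantum used, demote→Q1. Q0=[] Q1=[P3,P2] Q2=[]
t=21-27: P3@Q1 runs 6, rem=7, quantum used, demote→Q2. Q0=[] Q1=[P2] Q2=[P3]
t=27-29: P2@Q1 runs 2, rem=0, completes. Q0=[] Q1=[] Q2=[P3]
t=29-36: P3@Q2 runs 7, rem=0, completes. Q0=[] Q1=[] Q2=[]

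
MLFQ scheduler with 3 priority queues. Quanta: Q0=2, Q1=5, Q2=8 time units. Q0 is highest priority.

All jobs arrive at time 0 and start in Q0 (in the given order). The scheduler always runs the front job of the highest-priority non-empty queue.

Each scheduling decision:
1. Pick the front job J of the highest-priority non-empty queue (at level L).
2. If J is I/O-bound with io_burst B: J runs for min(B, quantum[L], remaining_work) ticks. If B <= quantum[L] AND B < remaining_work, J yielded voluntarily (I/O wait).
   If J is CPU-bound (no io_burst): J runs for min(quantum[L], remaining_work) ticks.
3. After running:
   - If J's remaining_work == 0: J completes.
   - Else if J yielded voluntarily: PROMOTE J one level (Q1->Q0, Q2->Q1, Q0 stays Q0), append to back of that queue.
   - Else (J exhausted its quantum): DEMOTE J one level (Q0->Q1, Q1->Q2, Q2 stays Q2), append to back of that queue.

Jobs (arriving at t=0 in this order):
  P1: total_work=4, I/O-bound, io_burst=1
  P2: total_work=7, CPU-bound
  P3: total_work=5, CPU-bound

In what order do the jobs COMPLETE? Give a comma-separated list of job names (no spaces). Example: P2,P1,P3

Answer: P1,P2,P3

Derivation:
t=0-1: P1@Q0 runs 1, rem=3, I/O yield, promote→Q0. Q0=[P2,P3,P1] Q1=[] Q2=[]
t=1-3: P2@Q0 runs 2, rem=5, quantum used, demote→Q1. Q0=[P3,P1] Q1=[P2] Q2=[]
t=3-5: P3@Q0 runs 2, rem=3, quantum used, demote→Q1. Q0=[P1] Q1=[P2,P3] Q2=[]
t=5-6: P1@Q0 runs 1, rem=2, I/O yield, promote→Q0. Q0=[P1] Q1=[P2,P3] Q2=[]
t=6-7: P1@Q0 runs 1, rem=1, I/O yield, promote→Q0. Q0=[P1] Q1=[P2,P3] Q2=[]
t=7-8: P1@Q0 runs 1, rem=0, completes. Q0=[] Q1=[P2,P3] Q2=[]
t=8-13: P2@Q1 runs 5, rem=0, completes. Q0=[] Q1=[P3] Q2=[]
t=13-16: P3@Q1 runs 3, rem=0, completes. Q0=[] Q1=[] Q2=[]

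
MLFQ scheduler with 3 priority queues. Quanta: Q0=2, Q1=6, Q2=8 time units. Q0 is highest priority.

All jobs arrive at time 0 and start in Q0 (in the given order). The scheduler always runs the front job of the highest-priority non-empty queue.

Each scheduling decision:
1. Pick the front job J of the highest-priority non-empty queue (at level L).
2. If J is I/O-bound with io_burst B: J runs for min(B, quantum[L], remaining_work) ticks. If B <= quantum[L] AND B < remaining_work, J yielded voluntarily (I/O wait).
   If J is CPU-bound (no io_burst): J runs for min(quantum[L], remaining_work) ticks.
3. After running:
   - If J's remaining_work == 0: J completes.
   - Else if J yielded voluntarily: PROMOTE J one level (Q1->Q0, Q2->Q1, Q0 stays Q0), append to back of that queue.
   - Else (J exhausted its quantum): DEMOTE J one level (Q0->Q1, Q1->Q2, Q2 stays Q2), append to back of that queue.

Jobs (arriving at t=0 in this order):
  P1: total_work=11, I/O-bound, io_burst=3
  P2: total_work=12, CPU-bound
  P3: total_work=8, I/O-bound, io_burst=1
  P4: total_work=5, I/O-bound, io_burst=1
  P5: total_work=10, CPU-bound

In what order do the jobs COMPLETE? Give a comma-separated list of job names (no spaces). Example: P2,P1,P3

Answer: P4,P3,P1,P2,P5

Derivation:
t=0-2: P1@Q0 runs 2, rem=9, quantum used, demote→Q1. Q0=[P2,P3,P4,P5] Q1=[P1] Q2=[]
t=2-4: P2@Q0 runs 2, rem=10, quantum used, demote→Q1. Q0=[P3,P4,P5] Q1=[P1,P2] Q2=[]
t=4-5: P3@Q0 runs 1, rem=7, I/O yield, promote→Q0. Q0=[P4,P5,P3] Q1=[P1,P2] Q2=[]
t=5-6: P4@Q0 runs 1, rem=4, I/O yield, promote→Q0. Q0=[P5,P3,P4] Q1=[P1,P2] Q2=[]
t=6-8: P5@Q0 runs 2, rem=8, quantum used, demote→Q1. Q0=[P3,P4] Q1=[P1,P2,P5] Q2=[]
t=8-9: P3@Q0 runs 1, rem=6, I/O yield, promote→Q0. Q0=[P4,P3] Q1=[P1,P2,P5] Q2=[]
t=9-10: P4@Q0 runs 1, rem=3, I/O yield, promote→Q0. Q0=[P3,P4] Q1=[P1,P2,P5] Q2=[]
t=10-11: P3@Q0 runs 1, rem=5, I/O yield, promote→Q0. Q0=[P4,P3] Q1=[P1,P2,P5] Q2=[]
t=11-12: P4@Q0 runs 1, rem=2, I/O yield, promote→Q0. Q0=[P3,P4] Q1=[P1,P2,P5] Q2=[]
t=12-13: P3@Q0 runs 1, rem=4, I/O yield, promote→Q0. Q0=[P4,P3] Q1=[P1,P2,P5] Q2=[]
t=13-14: P4@Q0 runs 1, rem=1, I/O yield, promote→Q0. Q0=[P3,P4] Q1=[P1,P2,P5] Q2=[]
t=14-15: P3@Q0 runs 1, rem=3, I/O yield, promote→Q0. Q0=[P4,P3] Q1=[P1,P2,P5] Q2=[]
t=15-16: P4@Q0 runs 1, rem=0, completes. Q0=[P3] Q1=[P1,P2,P5] Q2=[]
t=16-17: P3@Q0 runs 1, rem=2, I/O yield, promote→Q0. Q0=[P3] Q1=[P1,P2,P5] Q2=[]
t=17-18: P3@Q0 runs 1, rem=1, I/O yield, promote→Q0. Q0=[P3] Q1=[P1,P2,P5] Q2=[]
t=18-19: P3@Q0 runs 1, rem=0, completes. Q0=[] Q1=[P1,P2,P5] Q2=[]
t=19-22: P1@Q1 runs 3, rem=6, I/O yield, promote→Q0. Q0=[P1] Q1=[P2,P5] Q2=[]
t=22-24: P1@Q0 runs 2, rem=4, quantum used, demote→Q1. Q0=[] Q1=[P2,P5,P1] Q2=[]
t=24-30: P2@Q1 runs 6, rem=4, quantum used, demote→Q2. Q0=[] Q1=[P5,P1] Q2=[P2]
t=30-36: P5@Q1 runs 6, rem=2, quantum used, demote→Q2. Q0=[] Q1=[P1] Q2=[P2,P5]
t=36-39: P1@Q1 runs 3, rem=1, I/O yield, promote→Q0. Q0=[P1] Q1=[] Q2=[P2,P5]
t=39-40: P1@Q0 runs 1, rem=0, completes. Q0=[] Q1=[] Q2=[P2,P5]
t=40-44: P2@Q2 runs 4, rem=0, completes. Q0=[] Q1=[] Q2=[P5]
t=44-46: P5@Q2 runs 2, rem=0, completes. Q0=[] Q1=[] Q2=[]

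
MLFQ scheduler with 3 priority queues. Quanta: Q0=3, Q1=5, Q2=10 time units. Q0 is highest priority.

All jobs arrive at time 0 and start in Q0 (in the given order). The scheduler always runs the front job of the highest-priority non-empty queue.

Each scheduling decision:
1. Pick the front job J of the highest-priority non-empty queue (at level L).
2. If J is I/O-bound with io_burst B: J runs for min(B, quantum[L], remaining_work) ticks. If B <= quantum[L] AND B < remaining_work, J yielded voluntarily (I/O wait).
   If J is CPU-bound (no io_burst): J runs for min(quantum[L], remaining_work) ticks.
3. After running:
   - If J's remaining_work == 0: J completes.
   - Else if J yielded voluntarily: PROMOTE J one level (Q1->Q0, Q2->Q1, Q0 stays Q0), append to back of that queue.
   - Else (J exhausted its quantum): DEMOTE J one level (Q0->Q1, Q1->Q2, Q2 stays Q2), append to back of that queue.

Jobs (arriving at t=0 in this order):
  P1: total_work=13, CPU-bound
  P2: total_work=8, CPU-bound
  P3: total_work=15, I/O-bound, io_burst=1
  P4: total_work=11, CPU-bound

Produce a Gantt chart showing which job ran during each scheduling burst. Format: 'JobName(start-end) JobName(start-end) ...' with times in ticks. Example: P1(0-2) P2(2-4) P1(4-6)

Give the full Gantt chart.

Answer: P1(0-3) P2(3-6) P3(6-7) P4(7-10) P3(10-11) P3(11-12) P3(12-13) P3(13-14) P3(14-15) P3(15-16) P3(16-17) P3(17-18) P3(18-19) P3(19-20) P3(20-21) P3(21-22) P3(22-23) P3(23-24) P1(24-29) P2(29-34) P4(34-39) P1(39-44) P4(44-47)

Derivation:
t=0-3: P1@Q0 runs 3, rem=10, quantum used, demote→Q1. Q0=[P2,P3,P4] Q1=[P1] Q2=[]
t=3-6: P2@Q0 runs 3, rem=5, quantum used, demote→Q1. Q0=[P3,P4] Q1=[P1,P2] Q2=[]
t=6-7: P3@Q0 runs 1, rem=14, I/O yield, promote→Q0. Q0=[P4,P3] Q1=[P1,P2] Q2=[]
t=7-10: P4@Q0 runs 3, rem=8, quantum used, demote→Q1. Q0=[P3] Q1=[P1,P2,P4] Q2=[]
t=10-11: P3@Q0 runs 1, rem=13, I/O yield, promote→Q0. Q0=[P3] Q1=[P1,P2,P4] Q2=[]
t=11-12: P3@Q0 runs 1, rem=12, I/O yield, promote→Q0. Q0=[P3] Q1=[P1,P2,P4] Q2=[]
t=12-13: P3@Q0 runs 1, rem=11, I/O yield, promote→Q0. Q0=[P3] Q1=[P1,P2,P4] Q2=[]
t=13-14: P3@Q0 runs 1, rem=10, I/O yield, promote→Q0. Q0=[P3] Q1=[P1,P2,P4] Q2=[]
t=14-15: P3@Q0 runs 1, rem=9, I/O yield, promote→Q0. Q0=[P3] Q1=[P1,P2,P4] Q2=[]
t=15-16: P3@Q0 runs 1, rem=8, I/O yield, promote→Q0. Q0=[P3] Q1=[P1,P2,P4] Q2=[]
t=16-17: P3@Q0 runs 1, rem=7, I/O yield, promote→Q0. Q0=[P3] Q1=[P1,P2,P4] Q2=[]
t=17-18: P3@Q0 runs 1, rem=6, I/O yield, promote→Q0. Q0=[P3] Q1=[P1,P2,P4] Q2=[]
t=18-19: P3@Q0 runs 1, rem=5, I/O yield, promote→Q0. Q0=[P3] Q1=[P1,P2,P4] Q2=[]
t=19-20: P3@Q0 runs 1, rem=4, I/O yield, promote→Q0. Q0=[P3] Q1=[P1,P2,P4] Q2=[]
t=20-21: P3@Q0 runs 1, rem=3, I/O yield, promote→Q0. Q0=[P3] Q1=[P1,P2,P4] Q2=[]
t=21-22: P3@Q0 runs 1, rem=2, I/O yield, promote→Q0. Q0=[P3] Q1=[P1,P2,P4] Q2=[]
t=22-23: P3@Q0 runs 1, rem=1, I/O yield, promote→Q0. Q0=[P3] Q1=[P1,P2,P4] Q2=[]
t=23-24: P3@Q0 runs 1, rem=0, completes. Q0=[] Q1=[P1,P2,P4] Q2=[]
t=24-29: P1@Q1 runs 5, rem=5, quantum used, demote→Q2. Q0=[] Q1=[P2,P4] Q2=[P1]
t=29-34: P2@Q1 runs 5, rem=0, completes. Q0=[] Q1=[P4] Q2=[P1]
t=34-39: P4@Q1 runs 5, rem=3, quantum used, demote→Q2. Q0=[] Q1=[] Q2=[P1,P4]
t=39-44: P1@Q2 runs 5, rem=0, completes. Q0=[] Q1=[] Q2=[P4]
t=44-47: P4@Q2 runs 3, rem=0, completes. Q0=[] Q1=[] Q2=[]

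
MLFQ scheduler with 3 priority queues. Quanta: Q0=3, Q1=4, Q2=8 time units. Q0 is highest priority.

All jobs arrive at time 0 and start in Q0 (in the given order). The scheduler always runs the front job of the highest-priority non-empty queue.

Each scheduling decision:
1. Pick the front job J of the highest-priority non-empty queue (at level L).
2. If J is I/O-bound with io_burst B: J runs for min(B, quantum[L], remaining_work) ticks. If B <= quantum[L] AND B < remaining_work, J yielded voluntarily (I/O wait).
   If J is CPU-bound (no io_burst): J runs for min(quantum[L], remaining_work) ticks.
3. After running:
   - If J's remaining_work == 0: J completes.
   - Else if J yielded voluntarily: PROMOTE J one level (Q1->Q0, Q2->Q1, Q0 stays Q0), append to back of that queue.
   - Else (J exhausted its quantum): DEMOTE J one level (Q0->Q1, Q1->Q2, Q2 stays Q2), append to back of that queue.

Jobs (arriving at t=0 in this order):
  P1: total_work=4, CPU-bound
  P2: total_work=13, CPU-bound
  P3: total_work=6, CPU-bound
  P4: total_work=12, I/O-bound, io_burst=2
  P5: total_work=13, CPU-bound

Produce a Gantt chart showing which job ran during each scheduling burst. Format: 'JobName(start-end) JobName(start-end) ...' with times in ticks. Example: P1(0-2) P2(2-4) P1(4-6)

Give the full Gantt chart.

Answer: P1(0-3) P2(3-6) P3(6-9) P4(9-11) P5(11-14) P4(14-16) P4(16-18) P4(18-20) P4(20-22) P4(22-24) P1(24-25) P2(25-29) P3(29-32) P5(32-36) P2(36-42) P5(42-48)

Derivation:
t=0-3: P1@Q0 runs 3, rem=1, quantum used, demote→Q1. Q0=[P2,P3,P4,P5] Q1=[P1] Q2=[]
t=3-6: P2@Q0 runs 3, rem=10, quantum used, demote→Q1. Q0=[P3,P4,P5] Q1=[P1,P2] Q2=[]
t=6-9: P3@Q0 runs 3, rem=3, quantum used, demote→Q1. Q0=[P4,P5] Q1=[P1,P2,P3] Q2=[]
t=9-11: P4@Q0 runs 2, rem=10, I/O yield, promote→Q0. Q0=[P5,P4] Q1=[P1,P2,P3] Q2=[]
t=11-14: P5@Q0 runs 3, rem=10, quantum used, demote→Q1. Q0=[P4] Q1=[P1,P2,P3,P5] Q2=[]
t=14-16: P4@Q0 runs 2, rem=8, I/O yield, promote→Q0. Q0=[P4] Q1=[P1,P2,P3,P5] Q2=[]
t=16-18: P4@Q0 runs 2, rem=6, I/O yield, promote→Q0. Q0=[P4] Q1=[P1,P2,P3,P5] Q2=[]
t=18-20: P4@Q0 runs 2, rem=4, I/O yield, promote→Q0. Q0=[P4] Q1=[P1,P2,P3,P5] Q2=[]
t=20-22: P4@Q0 runs 2, rem=2, I/O yield, promote→Q0. Q0=[P4] Q1=[P1,P2,P3,P5] Q2=[]
t=22-24: P4@Q0 runs 2, rem=0, completes. Q0=[] Q1=[P1,P2,P3,P5] Q2=[]
t=24-25: P1@Q1 runs 1, rem=0, completes. Q0=[] Q1=[P2,P3,P5] Q2=[]
t=25-29: P2@Q1 runs 4, rem=6, quantum used, demote→Q2. Q0=[] Q1=[P3,P5] Q2=[P2]
t=29-32: P3@Q1 runs 3, rem=0, completes. Q0=[] Q1=[P5] Q2=[P2]
t=32-36: P5@Q1 runs 4, rem=6, quantum used, demote→Q2. Q0=[] Q1=[] Q2=[P2,P5]
t=36-42: P2@Q2 runs 6, rem=0, completes. Q0=[] Q1=[] Q2=[P5]
t=42-48: P5@Q2 runs 6, rem=0, completes. Q0=[] Q1=[] Q2=[]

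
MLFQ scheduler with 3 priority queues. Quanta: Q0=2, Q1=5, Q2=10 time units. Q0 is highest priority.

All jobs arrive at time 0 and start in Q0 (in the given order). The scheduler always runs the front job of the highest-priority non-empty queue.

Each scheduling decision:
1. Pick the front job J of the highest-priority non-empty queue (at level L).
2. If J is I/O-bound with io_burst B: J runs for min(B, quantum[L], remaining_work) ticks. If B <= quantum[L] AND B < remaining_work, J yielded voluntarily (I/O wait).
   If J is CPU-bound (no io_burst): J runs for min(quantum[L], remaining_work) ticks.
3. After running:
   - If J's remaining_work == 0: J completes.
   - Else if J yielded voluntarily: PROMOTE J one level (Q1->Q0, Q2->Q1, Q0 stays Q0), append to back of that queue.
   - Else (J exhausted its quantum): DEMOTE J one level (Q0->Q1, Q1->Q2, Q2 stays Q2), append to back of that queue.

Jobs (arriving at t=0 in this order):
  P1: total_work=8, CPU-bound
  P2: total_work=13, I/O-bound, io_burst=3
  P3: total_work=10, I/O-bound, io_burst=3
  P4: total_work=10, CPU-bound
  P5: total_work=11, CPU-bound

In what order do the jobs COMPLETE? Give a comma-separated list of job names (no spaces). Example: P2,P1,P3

Answer: P3,P2,P1,P4,P5

Derivation:
t=0-2: P1@Q0 runs 2, rem=6, quantum used, demote→Q1. Q0=[P2,P3,P4,P5] Q1=[P1] Q2=[]
t=2-4: P2@Q0 runs 2, rem=11, quantum used, demote→Q1. Q0=[P3,P4,P5] Q1=[P1,P2] Q2=[]
t=4-6: P3@Q0 runs 2, rem=8, quantum used, demote→Q1. Q0=[P4,P5] Q1=[P1,P2,P3] Q2=[]
t=6-8: P4@Q0 runs 2, rem=8, quantum used, demote→Q1. Q0=[P5] Q1=[P1,P2,P3,P4] Q2=[]
t=8-10: P5@Q0 runs 2, rem=9, quantum used, demote→Q1. Q0=[] Q1=[P1,P2,P3,P4,P5] Q2=[]
t=10-15: P1@Q1 runs 5, rem=1, quantum used, demote→Q2. Q0=[] Q1=[P2,P3,P4,P5] Q2=[P1]
t=15-18: P2@Q1 runs 3, rem=8, I/O yield, promote→Q0. Q0=[P2] Q1=[P3,P4,P5] Q2=[P1]
t=18-20: P2@Q0 runs 2, rem=6, quantum used, demote→Q1. Q0=[] Q1=[P3,P4,P5,P2] Q2=[P1]
t=20-23: P3@Q1 runs 3, rem=5, I/O yield, promote→Q0. Q0=[P3] Q1=[P4,P5,P2] Q2=[P1]
t=23-25: P3@Q0 runs 2, rem=3, quantum used, demote→Q1. Q0=[] Q1=[P4,P5,P2,P3] Q2=[P1]
t=25-30: P4@Q1 runs 5, rem=3, quantum used, demote→Q2. Q0=[] Q1=[P5,P2,P3] Q2=[P1,P4]
t=30-35: P5@Q1 runs 5, rem=4, quantum used, demote→Q2. Q0=[] Q1=[P2,P3] Q2=[P1,P4,P5]
t=35-38: P2@Q1 runs 3, rem=3, I/O yield, promote→Q0. Q0=[P2] Q1=[P3] Q2=[P1,P4,P5]
t=38-40: P2@Q0 runs 2, rem=1, quantum used, demote→Q1. Q0=[] Q1=[P3,P2] Q2=[P1,P4,P5]
t=40-43: P3@Q1 runs 3, rem=0, completes. Q0=[] Q1=[P2] Q2=[P1,P4,P5]
t=43-44: P2@Q1 runs 1, rem=0, completes. Q0=[] Q1=[] Q2=[P1,P4,P5]
t=44-45: P1@Q2 runs 1, rem=0, completes. Q0=[] Q1=[] Q2=[P4,P5]
t=45-48: P4@Q2 runs 3, rem=0, completes. Q0=[] Q1=[] Q2=[P5]
t=48-52: P5@Q2 runs 4, rem=0, completes. Q0=[] Q1=[] Q2=[]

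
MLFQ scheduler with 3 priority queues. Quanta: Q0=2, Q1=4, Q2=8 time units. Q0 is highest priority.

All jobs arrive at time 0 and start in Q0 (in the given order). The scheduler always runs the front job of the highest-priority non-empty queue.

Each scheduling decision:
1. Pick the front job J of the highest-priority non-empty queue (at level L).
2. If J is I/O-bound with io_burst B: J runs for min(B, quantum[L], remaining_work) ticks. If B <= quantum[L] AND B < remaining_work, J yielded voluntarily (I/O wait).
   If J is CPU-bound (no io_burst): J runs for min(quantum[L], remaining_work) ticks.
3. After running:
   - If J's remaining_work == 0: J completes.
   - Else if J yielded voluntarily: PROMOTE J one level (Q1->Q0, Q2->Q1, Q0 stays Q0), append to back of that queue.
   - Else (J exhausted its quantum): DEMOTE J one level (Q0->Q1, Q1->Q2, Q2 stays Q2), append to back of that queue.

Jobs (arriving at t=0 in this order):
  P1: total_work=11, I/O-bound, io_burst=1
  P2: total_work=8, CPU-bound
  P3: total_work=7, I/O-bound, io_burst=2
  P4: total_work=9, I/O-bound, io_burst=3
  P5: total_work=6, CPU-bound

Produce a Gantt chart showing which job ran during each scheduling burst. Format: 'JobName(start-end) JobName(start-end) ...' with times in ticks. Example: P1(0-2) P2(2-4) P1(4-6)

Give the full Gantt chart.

Answer: P1(0-1) P2(1-3) P3(3-5) P4(5-7) P5(7-9) P1(9-10) P3(10-12) P1(12-13) P3(13-15) P1(15-16) P3(16-17) P1(17-18) P1(18-19) P1(19-20) P1(20-21) P1(21-22) P1(22-23) P1(23-24) P2(24-28) P4(28-31) P4(31-33) P5(33-37) P4(37-39) P2(39-41)

Derivation:
t=0-1: P1@Q0 runs 1, rem=10, I/O yield, promote→Q0. Q0=[P2,P3,P4,P5,P1] Q1=[] Q2=[]
t=1-3: P2@Q0 runs 2, rem=6, quantum used, demote→Q1. Q0=[P3,P4,P5,P1] Q1=[P2] Q2=[]
t=3-5: P3@Q0 runs 2, rem=5, I/O yield, promote→Q0. Q0=[P4,P5,P1,P3] Q1=[P2] Q2=[]
t=5-7: P4@Q0 runs 2, rem=7, quantum used, demote→Q1. Q0=[P5,P1,P3] Q1=[P2,P4] Q2=[]
t=7-9: P5@Q0 runs 2, rem=4, quantum used, demote→Q1. Q0=[P1,P3] Q1=[P2,P4,P5] Q2=[]
t=9-10: P1@Q0 runs 1, rem=9, I/O yield, promote→Q0. Q0=[P3,P1] Q1=[P2,P4,P5] Q2=[]
t=10-12: P3@Q0 runs 2, rem=3, I/O yield, promote→Q0. Q0=[P1,P3] Q1=[P2,P4,P5] Q2=[]
t=12-13: P1@Q0 runs 1, rem=8, I/O yield, promote→Q0. Q0=[P3,P1] Q1=[P2,P4,P5] Q2=[]
t=13-15: P3@Q0 runs 2, rem=1, I/O yield, promote→Q0. Q0=[P1,P3] Q1=[P2,P4,P5] Q2=[]
t=15-16: P1@Q0 runs 1, rem=7, I/O yield, promote→Q0. Q0=[P3,P1] Q1=[P2,P4,P5] Q2=[]
t=16-17: P3@Q0 runs 1, rem=0, completes. Q0=[P1] Q1=[P2,P4,P5] Q2=[]
t=17-18: P1@Q0 runs 1, rem=6, I/O yield, promote→Q0. Q0=[P1] Q1=[P2,P4,P5] Q2=[]
t=18-19: P1@Q0 runs 1, rem=5, I/O yield, promote→Q0. Q0=[P1] Q1=[P2,P4,P5] Q2=[]
t=19-20: P1@Q0 runs 1, rem=4, I/O yield, promote→Q0. Q0=[P1] Q1=[P2,P4,P5] Q2=[]
t=20-21: P1@Q0 runs 1, rem=3, I/O yield, promote→Q0. Q0=[P1] Q1=[P2,P4,P5] Q2=[]
t=21-22: P1@Q0 runs 1, rem=2, I/O yield, promote→Q0. Q0=[P1] Q1=[P2,P4,P5] Q2=[]
t=22-23: P1@Q0 runs 1, rem=1, I/O yield, promote→Q0. Q0=[P1] Q1=[P2,P4,P5] Q2=[]
t=23-24: P1@Q0 runs 1, rem=0, completes. Q0=[] Q1=[P2,P4,P5] Q2=[]
t=24-28: P2@Q1 runs 4, rem=2, quantum used, demote→Q2. Q0=[] Q1=[P4,P5] Q2=[P2]
t=28-31: P4@Q1 runs 3, rem=4, I/O yield, promote→Q0. Q0=[P4] Q1=[P5] Q2=[P2]
t=31-33: P4@Q0 runs 2, rem=2, quantum used, demote→Q1. Q0=[] Q1=[P5,P4] Q2=[P2]
t=33-37: P5@Q1 runs 4, rem=0, completes. Q0=[] Q1=[P4] Q2=[P2]
t=37-39: P4@Q1 runs 2, rem=0, completes. Q0=[] Q1=[] Q2=[P2]
t=39-41: P2@Q2 runs 2, rem=0, completes. Q0=[] Q1=[] Q2=[]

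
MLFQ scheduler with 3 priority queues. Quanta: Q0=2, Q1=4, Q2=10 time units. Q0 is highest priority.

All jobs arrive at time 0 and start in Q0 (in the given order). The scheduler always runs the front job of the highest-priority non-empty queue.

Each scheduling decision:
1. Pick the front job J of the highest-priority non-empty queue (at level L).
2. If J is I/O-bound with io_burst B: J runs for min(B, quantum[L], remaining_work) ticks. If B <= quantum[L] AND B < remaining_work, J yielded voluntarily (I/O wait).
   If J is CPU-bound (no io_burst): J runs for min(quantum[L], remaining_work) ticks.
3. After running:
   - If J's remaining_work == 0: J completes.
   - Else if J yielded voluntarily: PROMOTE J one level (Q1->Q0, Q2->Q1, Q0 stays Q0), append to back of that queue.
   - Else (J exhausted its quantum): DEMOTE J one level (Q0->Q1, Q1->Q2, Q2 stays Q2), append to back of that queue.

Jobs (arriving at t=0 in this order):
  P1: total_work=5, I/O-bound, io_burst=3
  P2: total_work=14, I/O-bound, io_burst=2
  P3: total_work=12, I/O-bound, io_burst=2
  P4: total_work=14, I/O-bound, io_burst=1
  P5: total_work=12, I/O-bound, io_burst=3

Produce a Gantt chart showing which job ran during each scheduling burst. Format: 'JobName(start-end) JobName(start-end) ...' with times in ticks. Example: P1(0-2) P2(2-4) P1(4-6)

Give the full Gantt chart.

t=0-2: P1@Q0 runs 2, rem=3, quantum used, demote→Q1. Q0=[P2,P3,P4,P5] Q1=[P1] Q2=[]
t=2-4: P2@Q0 runs 2, rem=12, I/O yield, promote→Q0. Q0=[P3,P4,P5,P2] Q1=[P1] Q2=[]
t=4-6: P3@Q0 runs 2, rem=10, I/O yield, promote→Q0. Q0=[P4,P5,P2,P3] Q1=[P1] Q2=[]
t=6-7: P4@Q0 runs 1, rem=13, I/O yield, promote→Q0. Q0=[P5,P2,P3,P4] Q1=[P1] Q2=[]
t=7-9: P5@Q0 runs 2, rem=10, quantum used, demote→Q1. Q0=[P2,P3,P4] Q1=[P1,P5] Q2=[]
t=9-11: P2@Q0 runs 2, rem=10, I/O yield, promote→Q0. Q0=[P3,P4,P2] Q1=[P1,P5] Q2=[]
t=11-13: P3@Q0 runs 2, rem=8, I/O yield, promote→Q0. Q0=[P4,P2,P3] Q1=[P1,P5] Q2=[]
t=13-14: P4@Q0 runs 1, rem=12, I/O yield, promote→Q0. Q0=[P2,P3,P4] Q1=[P1,P5] Q2=[]
t=14-16: P2@Q0 runs 2, rem=8, I/O yield, promote→Q0. Q0=[P3,P4,P2] Q1=[P1,P5] Q2=[]
t=16-18: P3@Q0 runs 2, rem=6, I/O yield, promote→Q0. Q0=[P4,P2,P3] Q1=[P1,P5] Q2=[]
t=18-19: P4@Q0 runs 1, rem=11, I/O yield, promote→Q0. Q0=[P2,P3,P4] Q1=[P1,P5] Q2=[]
t=19-21: P2@Q0 runs 2, rem=6, I/O yield, promote→Q0. Q0=[P3,P4,P2] Q1=[P1,P5] Q2=[]
t=21-23: P3@Q0 runs 2, rem=4, I/O yield, promote→Q0. Q0=[P4,P2,P3] Q1=[P1,P5] Q2=[]
t=23-24: P4@Q0 runs 1, rem=10, I/O yield, promote→Q0. Q0=[P2,P3,P4] Q1=[P1,P5] Q2=[]
t=24-26: P2@Q0 runs 2, rem=4, I/O yield, promote→Q0. Q0=[P3,P4,P2] Q1=[P1,P5] Q2=[]
t=26-28: P3@Q0 runs 2, rem=2, I/O yield, promote→Q0. Q0=[P4,P2,P3] Q1=[P1,P5] Q2=[]
t=28-29: P4@Q0 runs 1, rem=9, I/O yield, promote→Q0. Q0=[P2,P3,P4] Q1=[P1,P5] Q2=[]
t=29-31: P2@Q0 runs 2, rem=2, I/O yield, promote→Q0. Q0=[P3,P4,P2] Q1=[P1,P5] Q2=[]
t=31-33: P3@Q0 runs 2, rem=0, completes. Q0=[P4,P2] Q1=[P1,P5] Q2=[]
t=33-34: P4@Q0 runs 1, rem=8, I/O yield, promote→Q0. Q0=[P2,P4] Q1=[P1,P5] Q2=[]
t=34-36: P2@Q0 runs 2, rem=0, completes. Q0=[P4] Q1=[P1,P5] Q2=[]
t=36-37: P4@Q0 runs 1, rem=7, I/O yield, promote→Q0. Q0=[P4] Q1=[P1,P5] Q2=[]
t=37-38: P4@Q0 runs 1, rem=6, I/O yield, promote→Q0. Q0=[P4] Q1=[P1,P5] Q2=[]
t=38-39: P4@Q0 runs 1, rem=5, I/O yield, promote→Q0. Q0=[P4] Q1=[P1,P5] Q2=[]
t=39-40: P4@Q0 runs 1, rem=4, I/O yield, promote→Q0. Q0=[P4] Q1=[P1,P5] Q2=[]
t=40-41: P4@Q0 runs 1, rem=3, I/O yield, promote→Q0. Q0=[P4] Q1=[P1,P5] Q2=[]
t=41-42: P4@Q0 runs 1, rem=2, I/O yield, promote→Q0. Q0=[P4] Q1=[P1,P5] Q2=[]
t=42-43: P4@Q0 runs 1, rem=1, I/O yield, promote→Q0. Q0=[P4] Q1=[P1,P5] Q2=[]
t=43-44: P4@Q0 runs 1, rem=0, completes. Q0=[] Q1=[P1,P5] Q2=[]
t=44-47: P1@Q1 runs 3, rem=0, completes. Q0=[] Q1=[P5] Q2=[]
t=47-50: P5@Q1 runs 3, rem=7, I/O yield, promote→Q0. Q0=[P5] Q1=[] Q2=[]
t=50-52: P5@Q0 runs 2, rem=5, quantum used, demote→Q1. Q0=[] Q1=[P5] Q2=[]
t=52-55: P5@Q1 runs 3, rem=2, I/O yield, promote→Q0. Q0=[P5] Q1=[] Q2=[]
t=55-57: P5@Q0 runs 2, rem=0, completes. Q0=[] Q1=[] Q2=[]

Answer: P1(0-2) P2(2-4) P3(4-6) P4(6-7) P5(7-9) P2(9-11) P3(11-13) P4(13-14) P2(14-16) P3(16-18) P4(18-19) P2(19-21) P3(21-23) P4(23-24) P2(24-26) P3(26-28) P4(28-29) P2(29-31) P3(31-33) P4(33-34) P2(34-36) P4(36-37) P4(37-38) P4(38-39) P4(39-40) P4(40-41) P4(41-42) P4(42-43) P4(43-44) P1(44-47) P5(47-50) P5(50-52) P5(52-55) P5(55-57)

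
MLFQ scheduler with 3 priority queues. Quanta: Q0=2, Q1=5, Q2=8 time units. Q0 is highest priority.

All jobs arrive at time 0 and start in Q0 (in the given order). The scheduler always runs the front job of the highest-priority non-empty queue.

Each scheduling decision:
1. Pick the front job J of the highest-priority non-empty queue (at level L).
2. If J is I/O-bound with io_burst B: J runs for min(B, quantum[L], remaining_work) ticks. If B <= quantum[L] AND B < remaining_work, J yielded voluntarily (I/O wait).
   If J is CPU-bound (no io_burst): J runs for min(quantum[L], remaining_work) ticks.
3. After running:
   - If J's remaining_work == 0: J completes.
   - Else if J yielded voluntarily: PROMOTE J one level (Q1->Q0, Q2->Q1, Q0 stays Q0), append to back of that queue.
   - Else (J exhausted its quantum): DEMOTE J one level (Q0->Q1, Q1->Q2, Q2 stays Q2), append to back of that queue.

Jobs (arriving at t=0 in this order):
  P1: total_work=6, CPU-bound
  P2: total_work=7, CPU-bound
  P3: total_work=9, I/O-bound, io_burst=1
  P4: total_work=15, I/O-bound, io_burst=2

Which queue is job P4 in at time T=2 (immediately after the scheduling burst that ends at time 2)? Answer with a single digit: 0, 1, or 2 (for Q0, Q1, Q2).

Answer: 0

Derivation:
t=0-2: P1@Q0 runs 2, rem=4, quantum used, demote→Q1. Q0=[P2,P3,P4] Q1=[P1] Q2=[]
t=2-4: P2@Q0 runs 2, rem=5, quantum used, demote→Q1. Q0=[P3,P4] Q1=[P1,P2] Q2=[]
t=4-5: P3@Q0 runs 1, rem=8, I/O yield, promote→Q0. Q0=[P4,P3] Q1=[P1,P2] Q2=[]
t=5-7: P4@Q0 runs 2, rem=13, I/O yield, promote→Q0. Q0=[P3,P4] Q1=[P1,P2] Q2=[]
t=7-8: P3@Q0 runs 1, rem=7, I/O yield, promote→Q0. Q0=[P4,P3] Q1=[P1,P2] Q2=[]
t=8-10: P4@Q0 runs 2, rem=11, I/O yield, promote→Q0. Q0=[P3,P4] Q1=[P1,P2] Q2=[]
t=10-11: P3@Q0 runs 1, rem=6, I/O yield, promote→Q0. Q0=[P4,P3] Q1=[P1,P2] Q2=[]
t=11-13: P4@Q0 runs 2, rem=9, I/O yield, promote→Q0. Q0=[P3,P4] Q1=[P1,P2] Q2=[]
t=13-14: P3@Q0 runs 1, rem=5, I/O yield, promote→Q0. Q0=[P4,P3] Q1=[P1,P2] Q2=[]
t=14-16: P4@Q0 runs 2, rem=7, I/O yield, promote→Q0. Q0=[P3,P4] Q1=[P1,P2] Q2=[]
t=16-17: P3@Q0 runs 1, rem=4, I/O yield, promote→Q0. Q0=[P4,P3] Q1=[P1,P2] Q2=[]
t=17-19: P4@Q0 runs 2, rem=5, I/O yield, promote→Q0. Q0=[P3,P4] Q1=[P1,P2] Q2=[]
t=19-20: P3@Q0 runs 1, rem=3, I/O yield, promote→Q0. Q0=[P4,P3] Q1=[P1,P2] Q2=[]
t=20-22: P4@Q0 runs 2, rem=3, I/O yield, promote→Q0. Q0=[P3,P4] Q1=[P1,P2] Q2=[]
t=22-23: P3@Q0 runs 1, rem=2, I/O yield, promote→Q0. Q0=[P4,P3] Q1=[P1,P2] Q2=[]
t=23-25: P4@Q0 runs 2, rem=1, I/O yield, promote→Q0. Q0=[P3,P4] Q1=[P1,P2] Q2=[]
t=25-26: P3@Q0 runs 1, rem=1, I/O yield, promote→Q0. Q0=[P4,P3] Q1=[P1,P2] Q2=[]
t=26-27: P4@Q0 runs 1, rem=0, completes. Q0=[P3] Q1=[P1,P2] Q2=[]
t=27-28: P3@Q0 runs 1, rem=0, completes. Q0=[] Q1=[P1,P2] Q2=[]
t=28-32: P1@Q1 runs 4, rem=0, completes. Q0=[] Q1=[P2] Q2=[]
t=32-37: P2@Q1 runs 5, rem=0, completes. Q0=[] Q1=[] Q2=[]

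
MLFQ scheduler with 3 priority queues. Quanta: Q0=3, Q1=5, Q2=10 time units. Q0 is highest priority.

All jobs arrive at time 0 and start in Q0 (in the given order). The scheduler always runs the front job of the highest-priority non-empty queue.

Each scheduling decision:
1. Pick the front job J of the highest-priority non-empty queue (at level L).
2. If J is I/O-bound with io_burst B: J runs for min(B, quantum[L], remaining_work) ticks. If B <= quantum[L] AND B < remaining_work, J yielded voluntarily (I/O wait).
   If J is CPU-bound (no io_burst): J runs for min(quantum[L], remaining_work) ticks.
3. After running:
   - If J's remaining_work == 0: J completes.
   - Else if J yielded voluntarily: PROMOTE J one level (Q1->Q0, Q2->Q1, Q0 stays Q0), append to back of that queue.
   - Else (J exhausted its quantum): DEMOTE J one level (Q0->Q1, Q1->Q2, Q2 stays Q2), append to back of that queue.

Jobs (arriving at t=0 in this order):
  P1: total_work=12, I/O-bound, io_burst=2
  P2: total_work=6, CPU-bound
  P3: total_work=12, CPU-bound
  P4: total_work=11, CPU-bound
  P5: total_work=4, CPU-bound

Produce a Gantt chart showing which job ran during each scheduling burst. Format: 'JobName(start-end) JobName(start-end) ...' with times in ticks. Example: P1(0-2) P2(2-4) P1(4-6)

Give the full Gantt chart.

Answer: P1(0-2) P2(2-5) P3(5-8) P4(8-11) P5(11-14) P1(14-16) P1(16-18) P1(18-20) P1(20-22) P1(22-24) P2(24-27) P3(27-32) P4(32-37) P5(37-38) P3(38-42) P4(42-45)

Derivation:
t=0-2: P1@Q0 runs 2, rem=10, I/O yield, promote→Q0. Q0=[P2,P3,P4,P5,P1] Q1=[] Q2=[]
t=2-5: P2@Q0 runs 3, rem=3, quantum used, demote→Q1. Q0=[P3,P4,P5,P1] Q1=[P2] Q2=[]
t=5-8: P3@Q0 runs 3, rem=9, quantum used, demote→Q1. Q0=[P4,P5,P1] Q1=[P2,P3] Q2=[]
t=8-11: P4@Q0 runs 3, rem=8, quantum used, demote→Q1. Q0=[P5,P1] Q1=[P2,P3,P4] Q2=[]
t=11-14: P5@Q0 runs 3, rem=1, quantum used, demote→Q1. Q0=[P1] Q1=[P2,P3,P4,P5] Q2=[]
t=14-16: P1@Q0 runs 2, rem=8, I/O yield, promote→Q0. Q0=[P1] Q1=[P2,P3,P4,P5] Q2=[]
t=16-18: P1@Q0 runs 2, rem=6, I/O yield, promote→Q0. Q0=[P1] Q1=[P2,P3,P4,P5] Q2=[]
t=18-20: P1@Q0 runs 2, rem=4, I/O yield, promote→Q0. Q0=[P1] Q1=[P2,P3,P4,P5] Q2=[]
t=20-22: P1@Q0 runs 2, rem=2, I/O yield, promote→Q0. Q0=[P1] Q1=[P2,P3,P4,P5] Q2=[]
t=22-24: P1@Q0 runs 2, rem=0, completes. Q0=[] Q1=[P2,P3,P4,P5] Q2=[]
t=24-27: P2@Q1 runs 3, rem=0, completes. Q0=[] Q1=[P3,P4,P5] Q2=[]
t=27-32: P3@Q1 runs 5, rem=4, quantum used, demote→Q2. Q0=[] Q1=[P4,P5] Q2=[P3]
t=32-37: P4@Q1 runs 5, rem=3, quantum used, demote→Q2. Q0=[] Q1=[P5] Q2=[P3,P4]
t=37-38: P5@Q1 runs 1, rem=0, completes. Q0=[] Q1=[] Q2=[P3,P4]
t=38-42: P3@Q2 runs 4, rem=0, completes. Q0=[] Q1=[] Q2=[P4]
t=42-45: P4@Q2 runs 3, rem=0, completes. Q0=[] Q1=[] Q2=[]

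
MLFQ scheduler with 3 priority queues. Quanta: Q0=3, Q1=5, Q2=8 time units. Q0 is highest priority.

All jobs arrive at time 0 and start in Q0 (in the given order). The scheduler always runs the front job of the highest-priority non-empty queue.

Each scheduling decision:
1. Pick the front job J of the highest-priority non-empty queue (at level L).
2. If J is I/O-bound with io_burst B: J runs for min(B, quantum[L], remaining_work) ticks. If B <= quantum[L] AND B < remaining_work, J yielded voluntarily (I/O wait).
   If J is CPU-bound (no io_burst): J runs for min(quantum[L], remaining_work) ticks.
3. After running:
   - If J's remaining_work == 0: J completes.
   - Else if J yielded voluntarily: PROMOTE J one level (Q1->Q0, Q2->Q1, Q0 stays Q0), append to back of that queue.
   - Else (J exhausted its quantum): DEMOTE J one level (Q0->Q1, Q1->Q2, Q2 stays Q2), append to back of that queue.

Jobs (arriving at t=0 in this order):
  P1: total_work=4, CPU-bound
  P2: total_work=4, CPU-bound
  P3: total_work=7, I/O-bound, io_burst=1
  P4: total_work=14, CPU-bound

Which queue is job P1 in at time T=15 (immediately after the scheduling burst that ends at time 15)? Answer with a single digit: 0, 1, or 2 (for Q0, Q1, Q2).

Answer: 1

Derivation:
t=0-3: P1@Q0 runs 3, rem=1, quantum used, demote→Q1. Q0=[P2,P3,P4] Q1=[P1] Q2=[]
t=3-6: P2@Q0 runs 3, rem=1, quantum used, demote→Q1. Q0=[P3,P4] Q1=[P1,P2] Q2=[]
t=6-7: P3@Q0 runs 1, rem=6, I/O yield, promote→Q0. Q0=[P4,P3] Q1=[P1,P2] Q2=[]
t=7-10: P4@Q0 runs 3, rem=11, quantum used, demote→Q1. Q0=[P3] Q1=[P1,P2,P4] Q2=[]
t=10-11: P3@Q0 runs 1, rem=5, I/O yield, promote→Q0. Q0=[P3] Q1=[P1,P2,P4] Q2=[]
t=11-12: P3@Q0 runs 1, rem=4, I/O yield, promote→Q0. Q0=[P3] Q1=[P1,P2,P4] Q2=[]
t=12-13: P3@Q0 runs 1, rem=3, I/O yield, promote→Q0. Q0=[P3] Q1=[P1,P2,P4] Q2=[]
t=13-14: P3@Q0 runs 1, rem=2, I/O yield, promote→Q0. Q0=[P3] Q1=[P1,P2,P4] Q2=[]
t=14-15: P3@Q0 runs 1, rem=1, I/O yield, promote→Q0. Q0=[P3] Q1=[P1,P2,P4] Q2=[]
t=15-16: P3@Q0 runs 1, rem=0, completes. Q0=[] Q1=[P1,P2,P4] Q2=[]
t=16-17: P1@Q1 runs 1, rem=0, completes. Q0=[] Q1=[P2,P4] Q2=[]
t=17-18: P2@Q1 runs 1, rem=0, completes. Q0=[] Q1=[P4] Q2=[]
t=18-23: P4@Q1 runs 5, rem=6, quantum used, demote→Q2. Q0=[] Q1=[] Q2=[P4]
t=23-29: P4@Q2 runs 6, rem=0, completes. Q0=[] Q1=[] Q2=[]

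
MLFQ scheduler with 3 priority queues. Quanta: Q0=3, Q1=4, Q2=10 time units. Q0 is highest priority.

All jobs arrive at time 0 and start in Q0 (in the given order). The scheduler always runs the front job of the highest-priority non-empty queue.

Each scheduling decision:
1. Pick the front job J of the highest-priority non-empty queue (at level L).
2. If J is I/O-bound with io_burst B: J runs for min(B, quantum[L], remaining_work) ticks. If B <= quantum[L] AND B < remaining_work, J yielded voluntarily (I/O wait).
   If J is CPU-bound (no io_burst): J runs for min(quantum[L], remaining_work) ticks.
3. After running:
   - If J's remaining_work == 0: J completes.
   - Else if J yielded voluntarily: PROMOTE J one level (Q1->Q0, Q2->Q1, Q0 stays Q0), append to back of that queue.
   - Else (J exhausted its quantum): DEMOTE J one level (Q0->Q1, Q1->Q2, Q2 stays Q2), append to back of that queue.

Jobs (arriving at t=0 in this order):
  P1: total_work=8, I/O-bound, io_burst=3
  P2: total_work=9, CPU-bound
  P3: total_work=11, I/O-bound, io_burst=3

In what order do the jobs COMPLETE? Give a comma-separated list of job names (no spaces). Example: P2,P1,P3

Answer: P1,P3,P2

Derivation:
t=0-3: P1@Q0 runs 3, rem=5, I/O yield, promote→Q0. Q0=[P2,P3,P1] Q1=[] Q2=[]
t=3-6: P2@Q0 runs 3, rem=6, quantum used, demote→Q1. Q0=[P3,P1] Q1=[P2] Q2=[]
t=6-9: P3@Q0 runs 3, rem=8, I/O yield, promote→Q0. Q0=[P1,P3] Q1=[P2] Q2=[]
t=9-12: P1@Q0 runs 3, rem=2, I/O yield, promote→Q0. Q0=[P3,P1] Q1=[P2] Q2=[]
t=12-15: P3@Q0 runs 3, rem=5, I/O yield, promote→Q0. Q0=[P1,P3] Q1=[P2] Q2=[]
t=15-17: P1@Q0 runs 2, rem=0, completes. Q0=[P3] Q1=[P2] Q2=[]
t=17-20: P3@Q0 runs 3, rem=2, I/O yield, promote→Q0. Q0=[P3] Q1=[P2] Q2=[]
t=20-22: P3@Q0 runs 2, rem=0, completes. Q0=[] Q1=[P2] Q2=[]
t=22-26: P2@Q1 runs 4, rem=2, quantum used, demote→Q2. Q0=[] Q1=[] Q2=[P2]
t=26-28: P2@Q2 runs 2, rem=0, completes. Q0=[] Q1=[] Q2=[]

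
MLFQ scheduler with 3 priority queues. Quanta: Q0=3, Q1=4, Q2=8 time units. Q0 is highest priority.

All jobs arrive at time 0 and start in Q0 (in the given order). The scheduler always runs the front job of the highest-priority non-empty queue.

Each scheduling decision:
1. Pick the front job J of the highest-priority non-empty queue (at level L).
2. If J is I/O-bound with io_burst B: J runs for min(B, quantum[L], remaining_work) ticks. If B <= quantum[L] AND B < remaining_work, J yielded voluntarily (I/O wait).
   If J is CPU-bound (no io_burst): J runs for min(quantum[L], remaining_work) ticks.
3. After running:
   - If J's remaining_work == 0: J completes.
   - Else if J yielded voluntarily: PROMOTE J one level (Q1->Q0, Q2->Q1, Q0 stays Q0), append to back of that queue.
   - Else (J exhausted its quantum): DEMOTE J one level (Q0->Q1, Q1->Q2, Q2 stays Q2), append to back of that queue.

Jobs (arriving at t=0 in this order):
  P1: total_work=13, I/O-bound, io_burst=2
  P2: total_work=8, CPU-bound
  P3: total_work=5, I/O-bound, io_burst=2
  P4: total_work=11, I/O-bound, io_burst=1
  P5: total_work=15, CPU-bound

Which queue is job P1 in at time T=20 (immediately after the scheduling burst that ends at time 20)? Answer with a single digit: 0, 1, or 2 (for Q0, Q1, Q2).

Answer: 0

Derivation:
t=0-2: P1@Q0 runs 2, rem=11, I/O yield, promote→Q0. Q0=[P2,P3,P4,P5,P1] Q1=[] Q2=[]
t=2-5: P2@Q0 runs 3, rem=5, quantum used, demote→Q1. Q0=[P3,P4,P5,P1] Q1=[P2] Q2=[]
t=5-7: P3@Q0 runs 2, rem=3, I/O yield, promote→Q0. Q0=[P4,P5,P1,P3] Q1=[P2] Q2=[]
t=7-8: P4@Q0 runs 1, rem=10, I/O yield, promote→Q0. Q0=[P5,P1,P3,P4] Q1=[P2] Q2=[]
t=8-11: P5@Q0 runs 3, rem=12, quantum used, demote→Q1. Q0=[P1,P3,P4] Q1=[P2,P5] Q2=[]
t=11-13: P1@Q0 runs 2, rem=9, I/O yield, promote→Q0. Q0=[P3,P4,P1] Q1=[P2,P5] Q2=[]
t=13-15: P3@Q0 runs 2, rem=1, I/O yield, promote→Q0. Q0=[P4,P1,P3] Q1=[P2,P5] Q2=[]
t=15-16: P4@Q0 runs 1, rem=9, I/O yield, promote→Q0. Q0=[P1,P3,P4] Q1=[P2,P5] Q2=[]
t=16-18: P1@Q0 runs 2, rem=7, I/O yield, promote→Q0. Q0=[P3,P4,P1] Q1=[P2,P5] Q2=[]
t=18-19: P3@Q0 runs 1, rem=0, completes. Q0=[P4,P1] Q1=[P2,P5] Q2=[]
t=19-20: P4@Q0 runs 1, rem=8, I/O yield, promote→Q0. Q0=[P1,P4] Q1=[P2,P5] Q2=[]
t=20-22: P1@Q0 runs 2, rem=5, I/O yield, promote→Q0. Q0=[P4,P1] Q1=[P2,P5] Q2=[]
t=22-23: P4@Q0 runs 1, rem=7, I/O yield, promote→Q0. Q0=[P1,P4] Q1=[P2,P5] Q2=[]
t=23-25: P1@Q0 runs 2, rem=3, I/O yield, promote→Q0. Q0=[P4,P1] Q1=[P2,P5] Q2=[]
t=25-26: P4@Q0 runs 1, rem=6, I/O yield, promote→Q0. Q0=[P1,P4] Q1=[P2,P5] Q2=[]
t=26-28: P1@Q0 runs 2, rem=1, I/O yield, promote→Q0. Q0=[P4,P1] Q1=[P2,P5] Q2=[]
t=28-29: P4@Q0 runs 1, rem=5, I/O yield, promote→Q0. Q0=[P1,P4] Q1=[P2,P5] Q2=[]
t=29-30: P1@Q0 runs 1, rem=0, completes. Q0=[P4] Q1=[P2,P5] Q2=[]
t=30-31: P4@Q0 runs 1, rem=4, I/O yield, promote→Q0. Q0=[P4] Q1=[P2,P5] Q2=[]
t=31-32: P4@Q0 runs 1, rem=3, I/O yield, promote→Q0. Q0=[P4] Q1=[P2,P5] Q2=[]
t=32-33: P4@Q0 runs 1, rem=2, I/O yield, promote→Q0. Q0=[P4] Q1=[P2,P5] Q2=[]
t=33-34: P4@Q0 runs 1, rem=1, I/O yield, promote→Q0. Q0=[P4] Q1=[P2,P5] Q2=[]
t=34-35: P4@Q0 runs 1, rem=0, completes. Q0=[] Q1=[P2,P5] Q2=[]
t=35-39: P2@Q1 runs 4, rem=1, quantum used, demote→Q2. Q0=[] Q1=[P5] Q2=[P2]
t=39-43: P5@Q1 runs 4, rem=8, quantum used, demote→Q2. Q0=[] Q1=[] Q2=[P2,P5]
t=43-44: P2@Q2 runs 1, rem=0, completes. Q0=[] Q1=[] Q2=[P5]
t=44-52: P5@Q2 runs 8, rem=0, completes. Q0=[] Q1=[] Q2=[]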